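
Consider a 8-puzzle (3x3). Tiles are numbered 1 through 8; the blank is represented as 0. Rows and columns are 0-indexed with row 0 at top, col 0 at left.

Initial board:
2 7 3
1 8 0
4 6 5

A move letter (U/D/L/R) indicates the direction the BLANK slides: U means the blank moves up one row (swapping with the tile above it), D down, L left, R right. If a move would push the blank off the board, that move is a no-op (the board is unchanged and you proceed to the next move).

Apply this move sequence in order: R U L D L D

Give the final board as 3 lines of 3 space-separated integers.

Answer: 2 8 7
4 1 3
0 6 5

Derivation:
After move 1 (R):
2 7 3
1 8 0
4 6 5

After move 2 (U):
2 7 0
1 8 3
4 6 5

After move 3 (L):
2 0 7
1 8 3
4 6 5

After move 4 (D):
2 8 7
1 0 3
4 6 5

After move 5 (L):
2 8 7
0 1 3
4 6 5

After move 6 (D):
2 8 7
4 1 3
0 6 5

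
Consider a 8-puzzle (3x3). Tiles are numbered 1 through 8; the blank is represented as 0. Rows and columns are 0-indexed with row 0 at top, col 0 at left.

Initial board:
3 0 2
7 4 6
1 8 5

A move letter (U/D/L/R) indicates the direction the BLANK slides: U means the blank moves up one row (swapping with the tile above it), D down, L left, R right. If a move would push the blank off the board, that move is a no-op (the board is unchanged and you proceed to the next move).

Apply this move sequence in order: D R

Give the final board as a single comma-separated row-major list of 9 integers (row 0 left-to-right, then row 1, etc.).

Answer: 3, 4, 2, 7, 6, 0, 1, 8, 5

Derivation:
After move 1 (D):
3 4 2
7 0 6
1 8 5

After move 2 (R):
3 4 2
7 6 0
1 8 5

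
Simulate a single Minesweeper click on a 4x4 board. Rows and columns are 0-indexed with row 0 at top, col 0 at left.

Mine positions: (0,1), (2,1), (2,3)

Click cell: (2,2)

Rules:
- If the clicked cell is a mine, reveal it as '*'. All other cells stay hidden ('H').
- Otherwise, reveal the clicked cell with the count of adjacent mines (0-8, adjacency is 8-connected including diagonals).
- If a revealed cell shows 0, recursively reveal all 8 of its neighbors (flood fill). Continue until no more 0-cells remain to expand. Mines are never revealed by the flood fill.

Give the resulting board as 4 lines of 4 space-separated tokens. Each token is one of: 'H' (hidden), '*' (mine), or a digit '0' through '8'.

H H H H
H H H H
H H 2 H
H H H H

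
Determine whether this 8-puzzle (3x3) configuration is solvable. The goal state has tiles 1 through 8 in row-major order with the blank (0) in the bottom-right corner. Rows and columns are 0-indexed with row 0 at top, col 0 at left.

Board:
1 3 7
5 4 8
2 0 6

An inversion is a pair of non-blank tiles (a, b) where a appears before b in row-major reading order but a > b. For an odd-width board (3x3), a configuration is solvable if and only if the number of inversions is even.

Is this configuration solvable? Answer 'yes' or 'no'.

Answer: yes

Derivation:
Inversions (pairs i<j in row-major order where tile[i] > tile[j] > 0): 10
10 is even, so the puzzle is solvable.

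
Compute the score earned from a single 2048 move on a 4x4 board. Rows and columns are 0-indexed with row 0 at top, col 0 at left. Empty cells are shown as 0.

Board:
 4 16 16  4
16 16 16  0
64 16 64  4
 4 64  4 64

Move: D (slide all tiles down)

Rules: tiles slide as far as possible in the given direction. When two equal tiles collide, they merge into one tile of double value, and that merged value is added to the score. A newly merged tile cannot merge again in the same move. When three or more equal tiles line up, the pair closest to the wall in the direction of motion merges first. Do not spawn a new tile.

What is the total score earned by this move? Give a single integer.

Answer: 72

Derivation:
Slide down:
col 0: [4, 16, 64, 4] -> [4, 16, 64, 4]  score +0 (running 0)
col 1: [16, 16, 16, 64] -> [0, 16, 32, 64]  score +32 (running 32)
col 2: [16, 16, 64, 4] -> [0, 32, 64, 4]  score +32 (running 64)
col 3: [4, 0, 4, 64] -> [0, 0, 8, 64]  score +8 (running 72)
Board after move:
 4  0  0  0
16 16 32  0
64 32 64  8
 4 64  4 64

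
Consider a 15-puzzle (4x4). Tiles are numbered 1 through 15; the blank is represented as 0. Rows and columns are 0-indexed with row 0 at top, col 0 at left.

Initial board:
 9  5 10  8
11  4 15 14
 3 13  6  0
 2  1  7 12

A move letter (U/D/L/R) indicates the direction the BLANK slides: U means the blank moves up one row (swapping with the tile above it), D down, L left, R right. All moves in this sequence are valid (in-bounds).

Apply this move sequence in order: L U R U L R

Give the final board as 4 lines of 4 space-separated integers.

Answer:  9  5 10  0
11  4 14  8
 3 13 15  6
 2  1  7 12

Derivation:
After move 1 (L):
 9  5 10  8
11  4 15 14
 3 13  0  6
 2  1  7 12

After move 2 (U):
 9  5 10  8
11  4  0 14
 3 13 15  6
 2  1  7 12

After move 3 (R):
 9  5 10  8
11  4 14  0
 3 13 15  6
 2  1  7 12

After move 4 (U):
 9  5 10  0
11  4 14  8
 3 13 15  6
 2  1  7 12

After move 5 (L):
 9  5  0 10
11  4 14  8
 3 13 15  6
 2  1  7 12

After move 6 (R):
 9  5 10  0
11  4 14  8
 3 13 15  6
 2  1  7 12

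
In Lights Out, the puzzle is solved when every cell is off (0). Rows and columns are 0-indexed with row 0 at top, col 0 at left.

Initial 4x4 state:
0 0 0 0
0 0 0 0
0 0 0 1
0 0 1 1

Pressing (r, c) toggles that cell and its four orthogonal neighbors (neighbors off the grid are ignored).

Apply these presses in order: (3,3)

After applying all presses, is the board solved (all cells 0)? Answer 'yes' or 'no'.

After press 1 at (3,3):
0 0 0 0
0 0 0 0
0 0 0 0
0 0 0 0

Lights still on: 0

Answer: yes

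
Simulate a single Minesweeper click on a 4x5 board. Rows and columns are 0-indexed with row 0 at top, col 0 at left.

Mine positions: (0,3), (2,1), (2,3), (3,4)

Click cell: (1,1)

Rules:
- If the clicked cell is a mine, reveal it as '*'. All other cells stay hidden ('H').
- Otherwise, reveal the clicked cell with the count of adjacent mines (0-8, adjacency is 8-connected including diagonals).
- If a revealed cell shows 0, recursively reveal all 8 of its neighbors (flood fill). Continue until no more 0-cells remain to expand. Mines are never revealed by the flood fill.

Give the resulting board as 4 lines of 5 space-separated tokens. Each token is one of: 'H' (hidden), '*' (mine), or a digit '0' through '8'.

H H H H H
H 1 H H H
H H H H H
H H H H H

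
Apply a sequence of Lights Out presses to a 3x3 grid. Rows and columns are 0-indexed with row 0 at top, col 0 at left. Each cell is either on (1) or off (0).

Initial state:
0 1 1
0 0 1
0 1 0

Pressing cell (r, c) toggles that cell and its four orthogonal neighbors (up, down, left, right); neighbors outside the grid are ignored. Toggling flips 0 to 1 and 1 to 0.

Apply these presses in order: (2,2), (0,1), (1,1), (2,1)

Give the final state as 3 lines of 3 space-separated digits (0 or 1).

After press 1 at (2,2):
0 1 1
0 0 0
0 0 1

After press 2 at (0,1):
1 0 0
0 1 0
0 0 1

After press 3 at (1,1):
1 1 0
1 0 1
0 1 1

After press 4 at (2,1):
1 1 0
1 1 1
1 0 0

Answer: 1 1 0
1 1 1
1 0 0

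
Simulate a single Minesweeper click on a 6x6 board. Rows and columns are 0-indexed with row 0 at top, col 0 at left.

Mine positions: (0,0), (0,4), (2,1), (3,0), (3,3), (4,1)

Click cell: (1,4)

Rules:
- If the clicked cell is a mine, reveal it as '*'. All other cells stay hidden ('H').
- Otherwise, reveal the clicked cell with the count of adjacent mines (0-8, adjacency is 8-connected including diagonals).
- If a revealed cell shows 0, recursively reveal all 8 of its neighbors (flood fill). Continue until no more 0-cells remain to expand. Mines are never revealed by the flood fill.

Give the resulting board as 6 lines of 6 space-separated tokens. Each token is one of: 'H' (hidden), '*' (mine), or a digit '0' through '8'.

H H H H H H
H H H H 1 H
H H H H H H
H H H H H H
H H H H H H
H H H H H H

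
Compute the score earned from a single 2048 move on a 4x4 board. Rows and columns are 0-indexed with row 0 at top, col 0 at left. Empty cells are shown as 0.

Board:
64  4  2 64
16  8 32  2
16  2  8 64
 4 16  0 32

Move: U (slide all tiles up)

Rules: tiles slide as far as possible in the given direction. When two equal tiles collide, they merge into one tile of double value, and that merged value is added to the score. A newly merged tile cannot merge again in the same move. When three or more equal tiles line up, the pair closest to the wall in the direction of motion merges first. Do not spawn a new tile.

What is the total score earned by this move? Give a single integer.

Slide up:
col 0: [64, 16, 16, 4] -> [64, 32, 4, 0]  score +32 (running 32)
col 1: [4, 8, 2, 16] -> [4, 8, 2, 16]  score +0 (running 32)
col 2: [2, 32, 8, 0] -> [2, 32, 8, 0]  score +0 (running 32)
col 3: [64, 2, 64, 32] -> [64, 2, 64, 32]  score +0 (running 32)
Board after move:
64  4  2 64
32  8 32  2
 4  2  8 64
 0 16  0 32

Answer: 32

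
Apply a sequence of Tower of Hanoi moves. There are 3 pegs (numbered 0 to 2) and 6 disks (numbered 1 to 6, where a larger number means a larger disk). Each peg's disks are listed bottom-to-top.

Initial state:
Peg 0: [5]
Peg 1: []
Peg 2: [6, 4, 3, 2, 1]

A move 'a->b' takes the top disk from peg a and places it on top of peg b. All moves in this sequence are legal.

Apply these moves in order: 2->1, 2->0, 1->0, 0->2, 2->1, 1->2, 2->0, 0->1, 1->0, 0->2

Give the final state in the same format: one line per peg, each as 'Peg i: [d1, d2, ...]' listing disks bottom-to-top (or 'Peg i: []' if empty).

Answer: Peg 0: [5, 2]
Peg 1: []
Peg 2: [6, 4, 3, 1]

Derivation:
After move 1 (2->1):
Peg 0: [5]
Peg 1: [1]
Peg 2: [6, 4, 3, 2]

After move 2 (2->0):
Peg 0: [5, 2]
Peg 1: [1]
Peg 2: [6, 4, 3]

After move 3 (1->0):
Peg 0: [5, 2, 1]
Peg 1: []
Peg 2: [6, 4, 3]

After move 4 (0->2):
Peg 0: [5, 2]
Peg 1: []
Peg 2: [6, 4, 3, 1]

After move 5 (2->1):
Peg 0: [5, 2]
Peg 1: [1]
Peg 2: [6, 4, 3]

After move 6 (1->2):
Peg 0: [5, 2]
Peg 1: []
Peg 2: [6, 4, 3, 1]

After move 7 (2->0):
Peg 0: [5, 2, 1]
Peg 1: []
Peg 2: [6, 4, 3]

After move 8 (0->1):
Peg 0: [5, 2]
Peg 1: [1]
Peg 2: [6, 4, 3]

After move 9 (1->0):
Peg 0: [5, 2, 1]
Peg 1: []
Peg 2: [6, 4, 3]

After move 10 (0->2):
Peg 0: [5, 2]
Peg 1: []
Peg 2: [6, 4, 3, 1]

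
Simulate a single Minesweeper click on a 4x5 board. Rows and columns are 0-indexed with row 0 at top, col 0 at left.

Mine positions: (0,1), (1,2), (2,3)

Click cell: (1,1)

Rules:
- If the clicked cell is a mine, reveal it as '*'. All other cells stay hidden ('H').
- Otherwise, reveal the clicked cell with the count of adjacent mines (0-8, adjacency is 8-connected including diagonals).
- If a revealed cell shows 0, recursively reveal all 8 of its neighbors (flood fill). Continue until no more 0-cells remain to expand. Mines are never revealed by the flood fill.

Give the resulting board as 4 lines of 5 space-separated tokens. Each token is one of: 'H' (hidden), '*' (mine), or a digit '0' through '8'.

H H H H H
H 2 H H H
H H H H H
H H H H H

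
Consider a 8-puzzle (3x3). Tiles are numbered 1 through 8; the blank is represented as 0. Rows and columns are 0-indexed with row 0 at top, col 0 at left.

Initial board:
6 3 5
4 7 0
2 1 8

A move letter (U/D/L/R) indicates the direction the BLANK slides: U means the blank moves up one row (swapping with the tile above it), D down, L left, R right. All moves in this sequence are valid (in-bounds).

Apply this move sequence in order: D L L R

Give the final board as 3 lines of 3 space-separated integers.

Answer: 6 3 5
4 7 8
2 0 1

Derivation:
After move 1 (D):
6 3 5
4 7 8
2 1 0

After move 2 (L):
6 3 5
4 7 8
2 0 1

After move 3 (L):
6 3 5
4 7 8
0 2 1

After move 4 (R):
6 3 5
4 7 8
2 0 1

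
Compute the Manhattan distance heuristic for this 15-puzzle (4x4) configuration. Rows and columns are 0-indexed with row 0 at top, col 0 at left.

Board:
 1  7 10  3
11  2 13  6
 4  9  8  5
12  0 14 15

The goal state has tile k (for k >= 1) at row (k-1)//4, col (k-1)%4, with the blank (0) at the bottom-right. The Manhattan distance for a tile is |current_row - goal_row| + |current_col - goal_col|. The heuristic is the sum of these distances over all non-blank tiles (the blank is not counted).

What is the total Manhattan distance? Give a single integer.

Answer: 34

Derivation:
Tile 1: at (0,0), goal (0,0), distance |0-0|+|0-0| = 0
Tile 7: at (0,1), goal (1,2), distance |0-1|+|1-2| = 2
Tile 10: at (0,2), goal (2,1), distance |0-2|+|2-1| = 3
Tile 3: at (0,3), goal (0,2), distance |0-0|+|3-2| = 1
Tile 11: at (1,0), goal (2,2), distance |1-2|+|0-2| = 3
Tile 2: at (1,1), goal (0,1), distance |1-0|+|1-1| = 1
Tile 13: at (1,2), goal (3,0), distance |1-3|+|2-0| = 4
Tile 6: at (1,3), goal (1,1), distance |1-1|+|3-1| = 2
Tile 4: at (2,0), goal (0,3), distance |2-0|+|0-3| = 5
Tile 9: at (2,1), goal (2,0), distance |2-2|+|1-0| = 1
Tile 8: at (2,2), goal (1,3), distance |2-1|+|2-3| = 2
Tile 5: at (2,3), goal (1,0), distance |2-1|+|3-0| = 4
Tile 12: at (3,0), goal (2,3), distance |3-2|+|0-3| = 4
Tile 14: at (3,2), goal (3,1), distance |3-3|+|2-1| = 1
Tile 15: at (3,3), goal (3,2), distance |3-3|+|3-2| = 1
Sum: 0 + 2 + 3 + 1 + 3 + 1 + 4 + 2 + 5 + 1 + 2 + 4 + 4 + 1 + 1 = 34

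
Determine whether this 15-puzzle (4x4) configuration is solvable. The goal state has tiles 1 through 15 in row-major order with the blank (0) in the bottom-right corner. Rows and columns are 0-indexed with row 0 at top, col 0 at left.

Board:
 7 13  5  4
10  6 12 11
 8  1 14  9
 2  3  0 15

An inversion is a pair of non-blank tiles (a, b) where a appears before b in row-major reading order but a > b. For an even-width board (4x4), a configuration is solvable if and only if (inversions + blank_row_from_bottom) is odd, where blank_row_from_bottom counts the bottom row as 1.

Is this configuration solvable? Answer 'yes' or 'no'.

Inversions: 52
Blank is in row 3 (0-indexed from top), which is row 1 counting from the bottom (bottom = 1).
52 + 1 = 53, which is odd, so the puzzle is solvable.

Answer: yes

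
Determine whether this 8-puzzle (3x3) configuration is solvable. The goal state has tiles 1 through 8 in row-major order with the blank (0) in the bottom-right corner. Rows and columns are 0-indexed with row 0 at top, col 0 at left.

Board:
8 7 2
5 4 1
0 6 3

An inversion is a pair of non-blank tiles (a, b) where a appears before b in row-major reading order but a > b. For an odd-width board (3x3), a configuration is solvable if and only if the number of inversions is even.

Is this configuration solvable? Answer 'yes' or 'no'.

Inversions (pairs i<j in row-major order where tile[i] > tile[j] > 0): 20
20 is even, so the puzzle is solvable.

Answer: yes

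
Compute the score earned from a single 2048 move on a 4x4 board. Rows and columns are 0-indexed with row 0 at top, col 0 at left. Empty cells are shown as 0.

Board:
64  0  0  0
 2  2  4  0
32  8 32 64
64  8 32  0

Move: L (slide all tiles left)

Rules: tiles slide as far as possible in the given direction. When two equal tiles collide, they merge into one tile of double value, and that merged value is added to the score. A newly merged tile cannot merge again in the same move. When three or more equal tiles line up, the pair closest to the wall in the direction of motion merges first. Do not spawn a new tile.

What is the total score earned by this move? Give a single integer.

Slide left:
row 0: [64, 0, 0, 0] -> [64, 0, 0, 0]  score +0 (running 0)
row 1: [2, 2, 4, 0] -> [4, 4, 0, 0]  score +4 (running 4)
row 2: [32, 8, 32, 64] -> [32, 8, 32, 64]  score +0 (running 4)
row 3: [64, 8, 32, 0] -> [64, 8, 32, 0]  score +0 (running 4)
Board after move:
64  0  0  0
 4  4  0  0
32  8 32 64
64  8 32  0

Answer: 4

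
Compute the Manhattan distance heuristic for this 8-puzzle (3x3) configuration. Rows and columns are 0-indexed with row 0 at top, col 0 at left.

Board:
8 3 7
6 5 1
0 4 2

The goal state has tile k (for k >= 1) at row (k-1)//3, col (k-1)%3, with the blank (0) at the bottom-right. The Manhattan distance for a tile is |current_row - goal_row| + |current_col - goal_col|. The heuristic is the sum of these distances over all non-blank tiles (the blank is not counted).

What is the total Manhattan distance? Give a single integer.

Answer: 18

Derivation:
Tile 8: (0,0)->(2,1) = 3
Tile 3: (0,1)->(0,2) = 1
Tile 7: (0,2)->(2,0) = 4
Tile 6: (1,0)->(1,2) = 2
Tile 5: (1,1)->(1,1) = 0
Tile 1: (1,2)->(0,0) = 3
Tile 4: (2,1)->(1,0) = 2
Tile 2: (2,2)->(0,1) = 3
Sum: 3 + 1 + 4 + 2 + 0 + 3 + 2 + 3 = 18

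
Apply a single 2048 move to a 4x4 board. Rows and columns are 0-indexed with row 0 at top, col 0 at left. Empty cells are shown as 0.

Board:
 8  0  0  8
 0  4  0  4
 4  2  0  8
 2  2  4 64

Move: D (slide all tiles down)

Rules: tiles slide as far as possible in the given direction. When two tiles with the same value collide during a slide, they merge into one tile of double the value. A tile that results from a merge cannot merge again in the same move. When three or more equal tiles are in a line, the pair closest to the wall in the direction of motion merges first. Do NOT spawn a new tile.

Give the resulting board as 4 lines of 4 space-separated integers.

Answer:  0  0  0  8
 8  0  0  4
 4  4  0  8
 2  4  4 64

Derivation:
Slide down:
col 0: [8, 0, 4, 2] -> [0, 8, 4, 2]
col 1: [0, 4, 2, 2] -> [0, 0, 4, 4]
col 2: [0, 0, 0, 4] -> [0, 0, 0, 4]
col 3: [8, 4, 8, 64] -> [8, 4, 8, 64]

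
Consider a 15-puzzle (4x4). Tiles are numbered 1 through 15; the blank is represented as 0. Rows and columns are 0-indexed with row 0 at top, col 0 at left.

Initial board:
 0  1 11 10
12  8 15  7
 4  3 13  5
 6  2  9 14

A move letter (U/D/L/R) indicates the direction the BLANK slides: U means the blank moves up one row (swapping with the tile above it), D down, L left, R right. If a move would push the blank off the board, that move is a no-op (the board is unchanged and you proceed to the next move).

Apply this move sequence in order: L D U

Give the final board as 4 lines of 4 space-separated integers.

After move 1 (L):
 0  1 11 10
12  8 15  7
 4  3 13  5
 6  2  9 14

After move 2 (D):
12  1 11 10
 0  8 15  7
 4  3 13  5
 6  2  9 14

After move 3 (U):
 0  1 11 10
12  8 15  7
 4  3 13  5
 6  2  9 14

Answer:  0  1 11 10
12  8 15  7
 4  3 13  5
 6  2  9 14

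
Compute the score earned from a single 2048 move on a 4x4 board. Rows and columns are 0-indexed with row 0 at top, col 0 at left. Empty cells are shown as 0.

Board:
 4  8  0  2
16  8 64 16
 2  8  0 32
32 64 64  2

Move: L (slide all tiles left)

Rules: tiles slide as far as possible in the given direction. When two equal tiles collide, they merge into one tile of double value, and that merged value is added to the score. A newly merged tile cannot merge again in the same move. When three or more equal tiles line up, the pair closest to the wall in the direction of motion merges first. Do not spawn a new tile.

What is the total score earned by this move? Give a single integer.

Answer: 128

Derivation:
Slide left:
row 0: [4, 8, 0, 2] -> [4, 8, 2, 0]  score +0 (running 0)
row 1: [16, 8, 64, 16] -> [16, 8, 64, 16]  score +0 (running 0)
row 2: [2, 8, 0, 32] -> [2, 8, 32, 0]  score +0 (running 0)
row 3: [32, 64, 64, 2] -> [32, 128, 2, 0]  score +128 (running 128)
Board after move:
  4   8   2   0
 16   8  64  16
  2   8  32   0
 32 128   2   0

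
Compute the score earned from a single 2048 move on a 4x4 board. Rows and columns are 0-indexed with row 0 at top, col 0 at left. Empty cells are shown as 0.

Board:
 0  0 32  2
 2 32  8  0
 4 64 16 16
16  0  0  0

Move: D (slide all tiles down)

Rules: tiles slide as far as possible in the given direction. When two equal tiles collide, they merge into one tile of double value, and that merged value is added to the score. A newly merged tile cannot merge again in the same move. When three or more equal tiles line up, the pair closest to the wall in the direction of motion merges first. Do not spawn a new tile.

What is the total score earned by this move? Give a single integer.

Answer: 0

Derivation:
Slide down:
col 0: [0, 2, 4, 16] -> [0, 2, 4, 16]  score +0 (running 0)
col 1: [0, 32, 64, 0] -> [0, 0, 32, 64]  score +0 (running 0)
col 2: [32, 8, 16, 0] -> [0, 32, 8, 16]  score +0 (running 0)
col 3: [2, 0, 16, 0] -> [0, 0, 2, 16]  score +0 (running 0)
Board after move:
 0  0  0  0
 2  0 32  0
 4 32  8  2
16 64 16 16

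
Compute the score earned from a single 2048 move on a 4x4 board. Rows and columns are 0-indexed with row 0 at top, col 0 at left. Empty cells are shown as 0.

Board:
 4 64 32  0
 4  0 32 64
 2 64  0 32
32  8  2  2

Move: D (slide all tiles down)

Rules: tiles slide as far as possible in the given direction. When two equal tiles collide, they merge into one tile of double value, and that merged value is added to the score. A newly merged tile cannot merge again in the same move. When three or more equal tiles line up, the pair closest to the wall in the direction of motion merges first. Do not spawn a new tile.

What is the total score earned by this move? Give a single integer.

Answer: 200

Derivation:
Slide down:
col 0: [4, 4, 2, 32] -> [0, 8, 2, 32]  score +8 (running 8)
col 1: [64, 0, 64, 8] -> [0, 0, 128, 8]  score +128 (running 136)
col 2: [32, 32, 0, 2] -> [0, 0, 64, 2]  score +64 (running 200)
col 3: [0, 64, 32, 2] -> [0, 64, 32, 2]  score +0 (running 200)
Board after move:
  0   0   0   0
  8   0   0  64
  2 128  64  32
 32   8   2   2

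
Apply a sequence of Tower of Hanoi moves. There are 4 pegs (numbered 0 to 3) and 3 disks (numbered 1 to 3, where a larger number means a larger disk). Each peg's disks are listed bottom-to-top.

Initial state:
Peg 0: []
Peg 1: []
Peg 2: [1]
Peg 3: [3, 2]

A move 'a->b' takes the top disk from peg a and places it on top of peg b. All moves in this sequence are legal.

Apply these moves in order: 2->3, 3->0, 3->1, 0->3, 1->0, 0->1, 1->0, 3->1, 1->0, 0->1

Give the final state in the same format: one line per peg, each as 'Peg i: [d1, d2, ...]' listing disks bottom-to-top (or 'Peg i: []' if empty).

Answer: Peg 0: [2]
Peg 1: [1]
Peg 2: []
Peg 3: [3]

Derivation:
After move 1 (2->3):
Peg 0: []
Peg 1: []
Peg 2: []
Peg 3: [3, 2, 1]

After move 2 (3->0):
Peg 0: [1]
Peg 1: []
Peg 2: []
Peg 3: [3, 2]

After move 3 (3->1):
Peg 0: [1]
Peg 1: [2]
Peg 2: []
Peg 3: [3]

After move 4 (0->3):
Peg 0: []
Peg 1: [2]
Peg 2: []
Peg 3: [3, 1]

After move 5 (1->0):
Peg 0: [2]
Peg 1: []
Peg 2: []
Peg 3: [3, 1]

After move 6 (0->1):
Peg 0: []
Peg 1: [2]
Peg 2: []
Peg 3: [3, 1]

After move 7 (1->0):
Peg 0: [2]
Peg 1: []
Peg 2: []
Peg 3: [3, 1]

After move 8 (3->1):
Peg 0: [2]
Peg 1: [1]
Peg 2: []
Peg 3: [3]

After move 9 (1->0):
Peg 0: [2, 1]
Peg 1: []
Peg 2: []
Peg 3: [3]

After move 10 (0->1):
Peg 0: [2]
Peg 1: [1]
Peg 2: []
Peg 3: [3]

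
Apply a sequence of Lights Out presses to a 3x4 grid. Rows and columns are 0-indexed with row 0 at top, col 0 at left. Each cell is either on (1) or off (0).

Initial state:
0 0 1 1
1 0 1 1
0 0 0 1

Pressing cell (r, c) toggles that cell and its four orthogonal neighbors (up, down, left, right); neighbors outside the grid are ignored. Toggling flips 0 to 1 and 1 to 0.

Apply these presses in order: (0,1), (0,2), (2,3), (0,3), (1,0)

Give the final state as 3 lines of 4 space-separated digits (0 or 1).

After press 1 at (0,1):
1 1 0 1
1 1 1 1
0 0 0 1

After press 2 at (0,2):
1 0 1 0
1 1 0 1
0 0 0 1

After press 3 at (2,3):
1 0 1 0
1 1 0 0
0 0 1 0

After press 4 at (0,3):
1 0 0 1
1 1 0 1
0 0 1 0

After press 5 at (1,0):
0 0 0 1
0 0 0 1
1 0 1 0

Answer: 0 0 0 1
0 0 0 1
1 0 1 0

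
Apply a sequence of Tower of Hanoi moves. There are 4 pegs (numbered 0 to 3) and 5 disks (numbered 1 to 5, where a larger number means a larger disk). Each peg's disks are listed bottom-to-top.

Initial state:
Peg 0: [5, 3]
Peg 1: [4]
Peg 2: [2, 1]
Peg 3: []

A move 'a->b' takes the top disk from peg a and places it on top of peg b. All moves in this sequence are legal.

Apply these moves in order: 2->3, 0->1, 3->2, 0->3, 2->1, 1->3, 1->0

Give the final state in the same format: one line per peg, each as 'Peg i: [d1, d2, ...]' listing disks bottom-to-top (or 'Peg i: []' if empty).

After move 1 (2->3):
Peg 0: [5, 3]
Peg 1: [4]
Peg 2: [2]
Peg 3: [1]

After move 2 (0->1):
Peg 0: [5]
Peg 1: [4, 3]
Peg 2: [2]
Peg 3: [1]

After move 3 (3->2):
Peg 0: [5]
Peg 1: [4, 3]
Peg 2: [2, 1]
Peg 3: []

After move 4 (0->3):
Peg 0: []
Peg 1: [4, 3]
Peg 2: [2, 1]
Peg 3: [5]

After move 5 (2->1):
Peg 0: []
Peg 1: [4, 3, 1]
Peg 2: [2]
Peg 3: [5]

After move 6 (1->3):
Peg 0: []
Peg 1: [4, 3]
Peg 2: [2]
Peg 3: [5, 1]

After move 7 (1->0):
Peg 0: [3]
Peg 1: [4]
Peg 2: [2]
Peg 3: [5, 1]

Answer: Peg 0: [3]
Peg 1: [4]
Peg 2: [2]
Peg 3: [5, 1]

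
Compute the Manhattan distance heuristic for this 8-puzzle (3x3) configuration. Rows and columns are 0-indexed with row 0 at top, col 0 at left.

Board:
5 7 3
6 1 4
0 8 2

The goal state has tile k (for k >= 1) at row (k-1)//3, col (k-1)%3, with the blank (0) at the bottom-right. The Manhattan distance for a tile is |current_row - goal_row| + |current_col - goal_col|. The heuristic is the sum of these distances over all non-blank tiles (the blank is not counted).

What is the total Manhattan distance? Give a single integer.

Tile 5: at (0,0), goal (1,1), distance |0-1|+|0-1| = 2
Tile 7: at (0,1), goal (2,0), distance |0-2|+|1-0| = 3
Tile 3: at (0,2), goal (0,2), distance |0-0|+|2-2| = 0
Tile 6: at (1,0), goal (1,2), distance |1-1|+|0-2| = 2
Tile 1: at (1,1), goal (0,0), distance |1-0|+|1-0| = 2
Tile 4: at (1,2), goal (1,0), distance |1-1|+|2-0| = 2
Tile 8: at (2,1), goal (2,1), distance |2-2|+|1-1| = 0
Tile 2: at (2,2), goal (0,1), distance |2-0|+|2-1| = 3
Sum: 2 + 3 + 0 + 2 + 2 + 2 + 0 + 3 = 14

Answer: 14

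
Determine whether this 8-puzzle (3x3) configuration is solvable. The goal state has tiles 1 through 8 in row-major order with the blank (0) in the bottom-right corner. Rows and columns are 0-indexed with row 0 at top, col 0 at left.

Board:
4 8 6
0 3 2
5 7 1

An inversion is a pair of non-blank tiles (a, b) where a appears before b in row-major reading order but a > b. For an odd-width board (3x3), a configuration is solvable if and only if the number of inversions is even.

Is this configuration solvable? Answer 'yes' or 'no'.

Inversions (pairs i<j in row-major order where tile[i] > tile[j] > 0): 18
18 is even, so the puzzle is solvable.

Answer: yes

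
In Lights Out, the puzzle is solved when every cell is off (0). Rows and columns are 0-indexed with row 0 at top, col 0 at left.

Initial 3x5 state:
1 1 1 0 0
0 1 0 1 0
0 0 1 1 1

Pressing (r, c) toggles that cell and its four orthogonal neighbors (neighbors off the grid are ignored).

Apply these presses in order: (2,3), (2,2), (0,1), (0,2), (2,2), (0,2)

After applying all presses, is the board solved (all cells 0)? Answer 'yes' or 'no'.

Answer: yes

Derivation:
After press 1 at (2,3):
1 1 1 0 0
0 1 0 0 0
0 0 0 0 0

After press 2 at (2,2):
1 1 1 0 0
0 1 1 0 0
0 1 1 1 0

After press 3 at (0,1):
0 0 0 0 0
0 0 1 0 0
0 1 1 1 0

After press 4 at (0,2):
0 1 1 1 0
0 0 0 0 0
0 1 1 1 0

After press 5 at (2,2):
0 1 1 1 0
0 0 1 0 0
0 0 0 0 0

After press 6 at (0,2):
0 0 0 0 0
0 0 0 0 0
0 0 0 0 0

Lights still on: 0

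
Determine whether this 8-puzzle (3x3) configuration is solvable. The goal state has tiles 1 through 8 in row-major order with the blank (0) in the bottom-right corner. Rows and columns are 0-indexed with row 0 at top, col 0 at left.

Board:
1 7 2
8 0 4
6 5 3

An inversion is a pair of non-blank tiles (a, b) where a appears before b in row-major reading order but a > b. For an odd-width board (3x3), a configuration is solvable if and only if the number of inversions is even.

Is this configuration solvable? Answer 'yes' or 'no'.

Inversions (pairs i<j in row-major order where tile[i] > tile[j] > 0): 13
13 is odd, so the puzzle is not solvable.

Answer: no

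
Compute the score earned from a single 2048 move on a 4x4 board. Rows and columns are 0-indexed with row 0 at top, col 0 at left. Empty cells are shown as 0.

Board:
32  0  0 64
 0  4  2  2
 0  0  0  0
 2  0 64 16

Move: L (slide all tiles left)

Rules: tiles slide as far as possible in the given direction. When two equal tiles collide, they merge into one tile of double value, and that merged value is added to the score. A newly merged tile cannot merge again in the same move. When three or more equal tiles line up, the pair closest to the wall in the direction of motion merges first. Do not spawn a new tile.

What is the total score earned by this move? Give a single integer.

Answer: 4

Derivation:
Slide left:
row 0: [32, 0, 0, 64] -> [32, 64, 0, 0]  score +0 (running 0)
row 1: [0, 4, 2, 2] -> [4, 4, 0, 0]  score +4 (running 4)
row 2: [0, 0, 0, 0] -> [0, 0, 0, 0]  score +0 (running 4)
row 3: [2, 0, 64, 16] -> [2, 64, 16, 0]  score +0 (running 4)
Board after move:
32 64  0  0
 4  4  0  0
 0  0  0  0
 2 64 16  0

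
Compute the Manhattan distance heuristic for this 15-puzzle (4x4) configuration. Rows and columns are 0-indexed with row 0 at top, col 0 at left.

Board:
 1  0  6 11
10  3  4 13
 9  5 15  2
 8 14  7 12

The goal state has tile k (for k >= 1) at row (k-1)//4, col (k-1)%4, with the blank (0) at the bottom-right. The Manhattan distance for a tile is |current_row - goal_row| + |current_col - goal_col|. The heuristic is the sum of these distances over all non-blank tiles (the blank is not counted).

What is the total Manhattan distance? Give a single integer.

Tile 1: (0,0)->(0,0) = 0
Tile 6: (0,2)->(1,1) = 2
Tile 11: (0,3)->(2,2) = 3
Tile 10: (1,0)->(2,1) = 2
Tile 3: (1,1)->(0,2) = 2
Tile 4: (1,2)->(0,3) = 2
Tile 13: (1,3)->(3,0) = 5
Tile 9: (2,0)->(2,0) = 0
Tile 5: (2,1)->(1,0) = 2
Tile 15: (2,2)->(3,2) = 1
Tile 2: (2,3)->(0,1) = 4
Tile 8: (3,0)->(1,3) = 5
Tile 14: (3,1)->(3,1) = 0
Tile 7: (3,2)->(1,2) = 2
Tile 12: (3,3)->(2,3) = 1
Sum: 0 + 2 + 3 + 2 + 2 + 2 + 5 + 0 + 2 + 1 + 4 + 5 + 0 + 2 + 1 = 31

Answer: 31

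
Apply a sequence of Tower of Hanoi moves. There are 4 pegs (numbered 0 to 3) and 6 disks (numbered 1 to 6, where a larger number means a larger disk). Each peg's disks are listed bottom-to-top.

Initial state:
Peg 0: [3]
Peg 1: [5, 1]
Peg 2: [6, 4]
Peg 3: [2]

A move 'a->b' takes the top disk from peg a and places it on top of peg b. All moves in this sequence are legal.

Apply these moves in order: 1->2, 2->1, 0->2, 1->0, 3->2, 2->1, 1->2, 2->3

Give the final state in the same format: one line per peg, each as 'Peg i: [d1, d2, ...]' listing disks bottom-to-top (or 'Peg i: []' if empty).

Answer: Peg 0: [1]
Peg 1: [5]
Peg 2: [6, 4, 3]
Peg 3: [2]

Derivation:
After move 1 (1->2):
Peg 0: [3]
Peg 1: [5]
Peg 2: [6, 4, 1]
Peg 3: [2]

After move 2 (2->1):
Peg 0: [3]
Peg 1: [5, 1]
Peg 2: [6, 4]
Peg 3: [2]

After move 3 (0->2):
Peg 0: []
Peg 1: [5, 1]
Peg 2: [6, 4, 3]
Peg 3: [2]

After move 4 (1->0):
Peg 0: [1]
Peg 1: [5]
Peg 2: [6, 4, 3]
Peg 3: [2]

After move 5 (3->2):
Peg 0: [1]
Peg 1: [5]
Peg 2: [6, 4, 3, 2]
Peg 3: []

After move 6 (2->1):
Peg 0: [1]
Peg 1: [5, 2]
Peg 2: [6, 4, 3]
Peg 3: []

After move 7 (1->2):
Peg 0: [1]
Peg 1: [5]
Peg 2: [6, 4, 3, 2]
Peg 3: []

After move 8 (2->3):
Peg 0: [1]
Peg 1: [5]
Peg 2: [6, 4, 3]
Peg 3: [2]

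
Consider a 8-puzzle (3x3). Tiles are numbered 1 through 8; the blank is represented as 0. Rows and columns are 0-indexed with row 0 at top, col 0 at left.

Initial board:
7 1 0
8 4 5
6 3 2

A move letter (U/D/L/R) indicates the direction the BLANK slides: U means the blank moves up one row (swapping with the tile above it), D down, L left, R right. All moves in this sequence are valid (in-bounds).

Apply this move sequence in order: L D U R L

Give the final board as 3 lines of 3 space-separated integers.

After move 1 (L):
7 0 1
8 4 5
6 3 2

After move 2 (D):
7 4 1
8 0 5
6 3 2

After move 3 (U):
7 0 1
8 4 5
6 3 2

After move 4 (R):
7 1 0
8 4 5
6 3 2

After move 5 (L):
7 0 1
8 4 5
6 3 2

Answer: 7 0 1
8 4 5
6 3 2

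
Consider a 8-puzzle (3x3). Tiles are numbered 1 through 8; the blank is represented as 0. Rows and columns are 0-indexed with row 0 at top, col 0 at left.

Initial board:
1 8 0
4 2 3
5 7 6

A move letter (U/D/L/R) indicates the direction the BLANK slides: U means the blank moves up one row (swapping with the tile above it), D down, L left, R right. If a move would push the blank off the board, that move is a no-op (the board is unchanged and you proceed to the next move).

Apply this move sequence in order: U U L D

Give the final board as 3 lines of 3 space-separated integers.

Answer: 1 2 8
4 0 3
5 7 6

Derivation:
After move 1 (U):
1 8 0
4 2 3
5 7 6

After move 2 (U):
1 8 0
4 2 3
5 7 6

After move 3 (L):
1 0 8
4 2 3
5 7 6

After move 4 (D):
1 2 8
4 0 3
5 7 6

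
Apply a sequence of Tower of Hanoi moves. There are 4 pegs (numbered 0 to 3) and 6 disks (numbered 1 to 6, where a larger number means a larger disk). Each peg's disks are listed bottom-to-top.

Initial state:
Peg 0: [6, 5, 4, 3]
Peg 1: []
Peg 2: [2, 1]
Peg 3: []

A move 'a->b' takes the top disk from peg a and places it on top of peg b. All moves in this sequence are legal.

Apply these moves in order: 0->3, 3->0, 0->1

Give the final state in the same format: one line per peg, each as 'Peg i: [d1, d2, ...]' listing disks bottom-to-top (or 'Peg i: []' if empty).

After move 1 (0->3):
Peg 0: [6, 5, 4]
Peg 1: []
Peg 2: [2, 1]
Peg 3: [3]

After move 2 (3->0):
Peg 0: [6, 5, 4, 3]
Peg 1: []
Peg 2: [2, 1]
Peg 3: []

After move 3 (0->1):
Peg 0: [6, 5, 4]
Peg 1: [3]
Peg 2: [2, 1]
Peg 3: []

Answer: Peg 0: [6, 5, 4]
Peg 1: [3]
Peg 2: [2, 1]
Peg 3: []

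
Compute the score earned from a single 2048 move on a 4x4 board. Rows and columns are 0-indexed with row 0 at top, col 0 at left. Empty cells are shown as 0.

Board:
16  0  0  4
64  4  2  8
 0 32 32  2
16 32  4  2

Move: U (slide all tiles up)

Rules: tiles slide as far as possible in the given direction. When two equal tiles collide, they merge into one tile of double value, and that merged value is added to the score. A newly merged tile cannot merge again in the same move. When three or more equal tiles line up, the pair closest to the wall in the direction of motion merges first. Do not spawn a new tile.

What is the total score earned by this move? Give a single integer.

Answer: 68

Derivation:
Slide up:
col 0: [16, 64, 0, 16] -> [16, 64, 16, 0]  score +0 (running 0)
col 1: [0, 4, 32, 32] -> [4, 64, 0, 0]  score +64 (running 64)
col 2: [0, 2, 32, 4] -> [2, 32, 4, 0]  score +0 (running 64)
col 3: [4, 8, 2, 2] -> [4, 8, 4, 0]  score +4 (running 68)
Board after move:
16  4  2  4
64 64 32  8
16  0  4  4
 0  0  0  0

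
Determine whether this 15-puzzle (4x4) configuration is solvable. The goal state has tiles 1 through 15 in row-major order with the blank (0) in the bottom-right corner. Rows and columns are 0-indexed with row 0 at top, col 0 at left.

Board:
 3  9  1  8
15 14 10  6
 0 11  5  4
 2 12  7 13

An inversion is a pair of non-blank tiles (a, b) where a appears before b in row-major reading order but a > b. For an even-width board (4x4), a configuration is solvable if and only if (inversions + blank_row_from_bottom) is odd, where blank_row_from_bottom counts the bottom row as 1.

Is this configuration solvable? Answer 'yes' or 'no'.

Inversions: 49
Blank is in row 2 (0-indexed from top), which is row 2 counting from the bottom (bottom = 1).
49 + 2 = 51, which is odd, so the puzzle is solvable.

Answer: yes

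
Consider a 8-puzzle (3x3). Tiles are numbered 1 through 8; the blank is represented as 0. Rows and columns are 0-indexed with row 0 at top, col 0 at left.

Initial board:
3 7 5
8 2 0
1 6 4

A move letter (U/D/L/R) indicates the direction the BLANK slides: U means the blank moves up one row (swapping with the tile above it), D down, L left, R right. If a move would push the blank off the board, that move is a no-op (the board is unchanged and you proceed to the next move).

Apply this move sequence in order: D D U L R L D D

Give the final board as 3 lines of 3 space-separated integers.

After move 1 (D):
3 7 5
8 2 4
1 6 0

After move 2 (D):
3 7 5
8 2 4
1 6 0

After move 3 (U):
3 7 5
8 2 0
1 6 4

After move 4 (L):
3 7 5
8 0 2
1 6 4

After move 5 (R):
3 7 5
8 2 0
1 6 4

After move 6 (L):
3 7 5
8 0 2
1 6 4

After move 7 (D):
3 7 5
8 6 2
1 0 4

After move 8 (D):
3 7 5
8 6 2
1 0 4

Answer: 3 7 5
8 6 2
1 0 4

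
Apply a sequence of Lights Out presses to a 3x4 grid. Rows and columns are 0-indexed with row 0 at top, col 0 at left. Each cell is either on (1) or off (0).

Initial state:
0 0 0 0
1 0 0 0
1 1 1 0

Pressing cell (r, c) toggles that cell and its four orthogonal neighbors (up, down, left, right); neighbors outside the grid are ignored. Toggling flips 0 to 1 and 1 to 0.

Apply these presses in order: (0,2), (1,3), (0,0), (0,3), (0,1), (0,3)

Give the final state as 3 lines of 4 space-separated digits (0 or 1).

Answer: 0 1 0 0
0 1 0 1
1 1 1 1

Derivation:
After press 1 at (0,2):
0 1 1 1
1 0 1 0
1 1 1 0

After press 2 at (1,3):
0 1 1 0
1 0 0 1
1 1 1 1

After press 3 at (0,0):
1 0 1 0
0 0 0 1
1 1 1 1

After press 4 at (0,3):
1 0 0 1
0 0 0 0
1 1 1 1

After press 5 at (0,1):
0 1 1 1
0 1 0 0
1 1 1 1

After press 6 at (0,3):
0 1 0 0
0 1 0 1
1 1 1 1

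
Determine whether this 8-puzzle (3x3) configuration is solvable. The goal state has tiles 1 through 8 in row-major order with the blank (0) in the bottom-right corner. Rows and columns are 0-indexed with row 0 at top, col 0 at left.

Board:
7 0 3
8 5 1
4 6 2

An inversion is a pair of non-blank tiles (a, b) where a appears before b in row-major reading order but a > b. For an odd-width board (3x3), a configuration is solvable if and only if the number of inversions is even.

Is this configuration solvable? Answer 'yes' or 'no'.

Answer: yes

Derivation:
Inversions (pairs i<j in row-major order where tile[i] > tile[j] > 0): 18
18 is even, so the puzzle is solvable.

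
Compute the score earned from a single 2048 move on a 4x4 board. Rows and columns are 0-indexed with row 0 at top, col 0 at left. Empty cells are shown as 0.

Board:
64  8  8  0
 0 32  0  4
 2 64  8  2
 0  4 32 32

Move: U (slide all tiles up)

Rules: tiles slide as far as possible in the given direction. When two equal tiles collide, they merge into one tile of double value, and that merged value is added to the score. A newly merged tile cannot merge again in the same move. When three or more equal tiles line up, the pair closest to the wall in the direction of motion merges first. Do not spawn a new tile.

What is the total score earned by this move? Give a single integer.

Answer: 16

Derivation:
Slide up:
col 0: [64, 0, 2, 0] -> [64, 2, 0, 0]  score +0 (running 0)
col 1: [8, 32, 64, 4] -> [8, 32, 64, 4]  score +0 (running 0)
col 2: [8, 0, 8, 32] -> [16, 32, 0, 0]  score +16 (running 16)
col 3: [0, 4, 2, 32] -> [4, 2, 32, 0]  score +0 (running 16)
Board after move:
64  8 16  4
 2 32 32  2
 0 64  0 32
 0  4  0  0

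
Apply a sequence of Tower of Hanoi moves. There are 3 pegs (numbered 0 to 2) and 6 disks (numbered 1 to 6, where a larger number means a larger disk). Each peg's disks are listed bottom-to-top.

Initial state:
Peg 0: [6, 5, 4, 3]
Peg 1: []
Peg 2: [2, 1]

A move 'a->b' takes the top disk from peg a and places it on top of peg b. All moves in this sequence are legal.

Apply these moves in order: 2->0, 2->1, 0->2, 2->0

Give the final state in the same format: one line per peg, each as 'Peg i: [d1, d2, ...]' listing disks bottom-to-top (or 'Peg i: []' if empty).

Answer: Peg 0: [6, 5, 4, 3, 1]
Peg 1: [2]
Peg 2: []

Derivation:
After move 1 (2->0):
Peg 0: [6, 5, 4, 3, 1]
Peg 1: []
Peg 2: [2]

After move 2 (2->1):
Peg 0: [6, 5, 4, 3, 1]
Peg 1: [2]
Peg 2: []

After move 3 (0->2):
Peg 0: [6, 5, 4, 3]
Peg 1: [2]
Peg 2: [1]

After move 4 (2->0):
Peg 0: [6, 5, 4, 3, 1]
Peg 1: [2]
Peg 2: []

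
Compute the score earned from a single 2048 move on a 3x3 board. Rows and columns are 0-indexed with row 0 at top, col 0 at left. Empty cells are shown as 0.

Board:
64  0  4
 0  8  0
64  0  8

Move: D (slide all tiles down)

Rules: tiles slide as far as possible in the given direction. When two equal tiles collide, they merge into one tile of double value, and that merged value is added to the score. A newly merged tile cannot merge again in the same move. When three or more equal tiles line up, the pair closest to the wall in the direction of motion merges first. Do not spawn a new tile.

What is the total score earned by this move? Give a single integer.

Answer: 128

Derivation:
Slide down:
col 0: [64, 0, 64] -> [0, 0, 128]  score +128 (running 128)
col 1: [0, 8, 0] -> [0, 0, 8]  score +0 (running 128)
col 2: [4, 0, 8] -> [0, 4, 8]  score +0 (running 128)
Board after move:
  0   0   0
  0   0   4
128   8   8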